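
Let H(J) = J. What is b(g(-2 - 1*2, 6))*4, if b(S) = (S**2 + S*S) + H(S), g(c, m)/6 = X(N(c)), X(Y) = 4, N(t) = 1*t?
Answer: 4704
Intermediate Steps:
N(t) = t
g(c, m) = 24 (g(c, m) = 6*4 = 24)
b(S) = S + 2*S**2 (b(S) = (S**2 + S*S) + S = (S**2 + S**2) + S = 2*S**2 + S = S + 2*S**2)
b(g(-2 - 1*2, 6))*4 = (24*(1 + 2*24))*4 = (24*(1 + 48))*4 = (24*49)*4 = 1176*4 = 4704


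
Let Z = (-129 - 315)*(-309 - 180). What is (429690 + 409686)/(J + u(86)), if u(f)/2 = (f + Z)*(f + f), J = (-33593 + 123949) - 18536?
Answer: 209844/18697327 ≈ 0.011223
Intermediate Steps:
Z = 217116 (Z = -444*(-489) = 217116)
J = 71820 (J = 90356 - 18536 = 71820)
u(f) = 4*f*(217116 + f) (u(f) = 2*((f + 217116)*(f + f)) = 2*((217116 + f)*(2*f)) = 2*(2*f*(217116 + f)) = 4*f*(217116 + f))
(429690 + 409686)/(J + u(86)) = (429690 + 409686)/(71820 + 4*86*(217116 + 86)) = 839376/(71820 + 4*86*217202) = 839376/(71820 + 74717488) = 839376/74789308 = 839376*(1/74789308) = 209844/18697327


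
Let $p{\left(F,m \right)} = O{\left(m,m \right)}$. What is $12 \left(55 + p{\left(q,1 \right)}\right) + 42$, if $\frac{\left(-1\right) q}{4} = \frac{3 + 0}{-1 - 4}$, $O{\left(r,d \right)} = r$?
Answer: $714$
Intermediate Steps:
$q = \frac{12}{5}$ ($q = - 4 \frac{3 + 0}{-1 - 4} = - 4 \frac{3}{-5} = - 4 \cdot 3 \left(- \frac{1}{5}\right) = \left(-4\right) \left(- \frac{3}{5}\right) = \frac{12}{5} \approx 2.4$)
$p{\left(F,m \right)} = m$
$12 \left(55 + p{\left(q,1 \right)}\right) + 42 = 12 \left(55 + 1\right) + 42 = 12 \cdot 56 + 42 = 672 + 42 = 714$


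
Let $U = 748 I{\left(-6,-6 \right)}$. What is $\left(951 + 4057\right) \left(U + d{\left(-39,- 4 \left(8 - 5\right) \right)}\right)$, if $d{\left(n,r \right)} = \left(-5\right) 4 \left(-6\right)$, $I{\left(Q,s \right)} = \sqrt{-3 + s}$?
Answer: $600960 + 11237952 i \approx 6.0096 \cdot 10^{5} + 1.1238 \cdot 10^{7} i$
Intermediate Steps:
$d{\left(n,r \right)} = 120$ ($d{\left(n,r \right)} = \left(-20\right) \left(-6\right) = 120$)
$U = 2244 i$ ($U = 748 \sqrt{-3 - 6} = 748 \sqrt{-9} = 748 \cdot 3 i = 2244 i \approx 2244.0 i$)
$\left(951 + 4057\right) \left(U + d{\left(-39,- 4 \left(8 - 5\right) \right)}\right) = \left(951 + 4057\right) \left(2244 i + 120\right) = 5008 \left(120 + 2244 i\right) = 600960 + 11237952 i$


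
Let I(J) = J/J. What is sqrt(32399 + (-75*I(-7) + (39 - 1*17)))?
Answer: 3*sqrt(3594) ≈ 179.85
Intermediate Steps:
I(J) = 1
sqrt(32399 + (-75*I(-7) + (39 - 1*17))) = sqrt(32399 + (-75*1 + (39 - 1*17))) = sqrt(32399 + (-75 + (39 - 17))) = sqrt(32399 + (-75 + 22)) = sqrt(32399 - 53) = sqrt(32346) = 3*sqrt(3594)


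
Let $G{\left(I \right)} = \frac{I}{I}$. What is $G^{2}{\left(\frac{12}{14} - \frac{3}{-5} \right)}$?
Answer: $1$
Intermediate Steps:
$G{\left(I \right)} = 1$
$G^{2}{\left(\frac{12}{14} - \frac{3}{-5} \right)} = 1^{2} = 1$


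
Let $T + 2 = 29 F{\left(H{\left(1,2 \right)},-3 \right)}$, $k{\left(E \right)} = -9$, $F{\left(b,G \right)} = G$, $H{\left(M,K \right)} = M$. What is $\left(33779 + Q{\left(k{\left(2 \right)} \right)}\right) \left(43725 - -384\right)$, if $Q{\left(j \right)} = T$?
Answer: $1486032210$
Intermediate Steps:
$T = -89$ ($T = -2 + 29 \left(-3\right) = -2 - 87 = -89$)
$Q{\left(j \right)} = -89$
$\left(33779 + Q{\left(k{\left(2 \right)} \right)}\right) \left(43725 - -384\right) = \left(33779 - 89\right) \left(43725 - -384\right) = 33690 \left(43725 + 384\right) = 33690 \cdot 44109 = 1486032210$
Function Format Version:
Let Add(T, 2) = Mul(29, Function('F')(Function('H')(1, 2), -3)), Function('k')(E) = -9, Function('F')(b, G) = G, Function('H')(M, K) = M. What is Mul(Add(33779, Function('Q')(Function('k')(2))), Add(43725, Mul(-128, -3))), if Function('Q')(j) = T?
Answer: 1486032210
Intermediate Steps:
T = -89 (T = Add(-2, Mul(29, -3)) = Add(-2, -87) = -89)
Function('Q')(j) = -89
Mul(Add(33779, Function('Q')(Function('k')(2))), Add(43725, Mul(-128, -3))) = Mul(Add(33779, -89), Add(43725, Mul(-128, -3))) = Mul(33690, Add(43725, 384)) = Mul(33690, 44109) = 1486032210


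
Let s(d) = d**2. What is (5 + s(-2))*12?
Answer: 108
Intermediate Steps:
(5 + s(-2))*12 = (5 + (-2)**2)*12 = (5 + 4)*12 = 9*12 = 108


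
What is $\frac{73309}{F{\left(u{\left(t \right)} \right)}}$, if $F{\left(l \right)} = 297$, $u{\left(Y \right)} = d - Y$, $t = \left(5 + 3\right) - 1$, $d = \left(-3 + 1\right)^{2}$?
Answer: $\frac{73309}{297} \approx 246.83$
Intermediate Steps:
$d = 4$ ($d = \left(-2\right)^{2} = 4$)
$t = 7$ ($t = 8 - 1 = 7$)
$u{\left(Y \right)} = 4 - Y$
$\frac{73309}{F{\left(u{\left(t \right)} \right)}} = \frac{73309}{297}$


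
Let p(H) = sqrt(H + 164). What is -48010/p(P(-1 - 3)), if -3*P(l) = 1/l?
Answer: -96020*sqrt(5907)/1969 ≈ -3748.0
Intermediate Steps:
P(l) = -1/(3*l)
p(H) = sqrt(164 + H)
-48010/p(P(-1 - 3)) = -48010/sqrt(164 - 1/(3*(-1 - 3))) = -48010/sqrt(164 - 1/3/(-4)) = -48010/sqrt(164 - 1/3*(-1/4)) = -48010/sqrt(164 + 1/12) = -48010*2*sqrt(5907)/1969 = -96020*sqrt(5907)/1969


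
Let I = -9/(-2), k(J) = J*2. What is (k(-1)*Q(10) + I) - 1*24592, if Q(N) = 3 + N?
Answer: -49227/2 ≈ -24614.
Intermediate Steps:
k(J) = 2*J
I = 9/2 (I = -½*(-9) = 9/2 ≈ 4.5000)
(k(-1)*Q(10) + I) - 1*24592 = ((2*(-1))*(3 + 10) + 9/2) - 1*24592 = (-2*13 + 9/2) - 24592 = (-26 + 9/2) - 24592 = -43/2 - 24592 = -49227/2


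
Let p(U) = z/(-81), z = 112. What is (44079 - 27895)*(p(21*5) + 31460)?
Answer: 41239227232/81 ≈ 5.0913e+8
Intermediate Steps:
p(U) = -112/81 (p(U) = 112/(-81) = 112*(-1/81) = -112/81)
(44079 - 27895)*(p(21*5) + 31460) = (44079 - 27895)*(-112/81 + 31460) = 16184*(2548148/81) = 41239227232/81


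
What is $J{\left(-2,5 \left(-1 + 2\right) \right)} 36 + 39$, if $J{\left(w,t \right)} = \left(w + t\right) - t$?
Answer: $-33$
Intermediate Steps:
$J{\left(w,t \right)} = w$ ($J{\left(w,t \right)} = \left(t + w\right) - t = w$)
$J{\left(-2,5 \left(-1 + 2\right) \right)} 36 + 39 = \left(-2\right) 36 + 39 = -72 + 39 = -33$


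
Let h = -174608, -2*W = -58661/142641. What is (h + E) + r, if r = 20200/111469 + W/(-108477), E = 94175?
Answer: -16321140713489925811/202916433365298 ≈ -80433.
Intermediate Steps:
W = 58661/285282 (W = -(-58661)/(2*142641) = -1/2*(-58661/142641) = 58661/285282 ≈ 0.20562)
r = 36771381088223/202916433365298 (r = 20200/111469 + (58661/285282)/(-108477) = 20200*(1/111469) + (58661/285282)*(-1/108477) = 20200/111469 - 58661/30946535514 = 36771381088223/202916433365298 ≈ 0.18121)
(h + E) + r = (-174608 + 94175) + 36771381088223/202916433365298 = -80433 + 36771381088223/202916433365298 = -16321140713489925811/202916433365298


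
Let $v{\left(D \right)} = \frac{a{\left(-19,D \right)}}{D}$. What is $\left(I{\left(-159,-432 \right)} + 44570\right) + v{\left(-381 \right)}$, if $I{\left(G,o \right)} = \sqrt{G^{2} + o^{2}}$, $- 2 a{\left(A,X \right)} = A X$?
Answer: $\frac{89159}{2} + 3 \sqrt{23545} \approx 45040.0$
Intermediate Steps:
$a{\left(A,X \right)} = - \frac{A X}{2}$
$v{\left(D \right)} = \frac{19}{2}$ ($v{\left(D \right)} = \frac{\left(- \frac{1}{2}\right) \left(-19\right) D}{D} = \frac{\frac{19}{2} D}{D} = \frac{19}{2}$)
$\left(I{\left(-159,-432 \right)} + 44570\right) + v{\left(-381 \right)} = \left(\sqrt{\left(-159\right)^{2} + \left(-432\right)^{2}} + 44570\right) + \frac{19}{2} = \left(\sqrt{25281 + 186624} + 44570\right) + \frac{19}{2} = \left(\sqrt{211905} + 44570\right) + \frac{19}{2} = \left(3 \sqrt{23545} + 44570\right) + \frac{19}{2} = \left(44570 + 3 \sqrt{23545}\right) + \frac{19}{2} = \frac{89159}{2} + 3 \sqrt{23545}$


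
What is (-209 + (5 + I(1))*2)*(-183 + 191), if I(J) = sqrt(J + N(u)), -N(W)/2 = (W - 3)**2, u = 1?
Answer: -1592 + 16*I*sqrt(7) ≈ -1592.0 + 42.332*I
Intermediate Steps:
N(W) = -2*(-3 + W)**2 (N(W) = -2*(W - 3)**2 = -2*(-3 + W)**2)
I(J) = sqrt(-8 + J) (I(J) = sqrt(J - 2*(-3 + 1)**2) = sqrt(J - 2*(-2)**2) = sqrt(J - 2*4) = sqrt(J - 8) = sqrt(-8 + J))
(-209 + (5 + I(1))*2)*(-183 + 191) = (-209 + (5 + sqrt(-8 + 1))*2)*(-183 + 191) = (-209 + (5 + sqrt(-7))*2)*8 = (-209 + (5 + I*sqrt(7))*2)*8 = (-209 + (10 + 2*I*sqrt(7)))*8 = (-199 + 2*I*sqrt(7))*8 = -1592 + 16*I*sqrt(7)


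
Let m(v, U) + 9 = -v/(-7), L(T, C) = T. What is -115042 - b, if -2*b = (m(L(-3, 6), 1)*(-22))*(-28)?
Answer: -117946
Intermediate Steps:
m(v, U) = -9 + v/7 (m(v, U) = -9 - v/(-7) = -9 - v*(-1)/7 = -9 - (-1)*v/7 = -9 + v/7)
b = 2904 (b = -(-9 + (⅐)*(-3))*(-22)*(-28)/2 = -(-9 - 3/7)*(-22)*(-28)/2 = -(-66/7*(-22))*(-28)/2 = -726*(-28)/7 = -½*(-5808) = 2904)
-115042 - b = -115042 - 1*2904 = -115042 - 2904 = -117946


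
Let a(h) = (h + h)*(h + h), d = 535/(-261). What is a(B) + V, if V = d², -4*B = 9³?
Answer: 36203437261/272484 ≈ 1.3286e+5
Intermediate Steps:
B = -729/4 (B = -¼*9³ = -¼*729 = -729/4 ≈ -182.25)
d = -535/261 (d = 535*(-1/261) = -535/261 ≈ -2.0498)
a(h) = 4*h² (a(h) = (2*h)*(2*h) = 4*h²)
V = 286225/68121 (V = (-535/261)² = 286225/68121 ≈ 4.2017)
a(B) + V = 4*(-729/4)² + 286225/68121 = 4*(531441/16) + 286225/68121 = 531441/4 + 286225/68121 = 36203437261/272484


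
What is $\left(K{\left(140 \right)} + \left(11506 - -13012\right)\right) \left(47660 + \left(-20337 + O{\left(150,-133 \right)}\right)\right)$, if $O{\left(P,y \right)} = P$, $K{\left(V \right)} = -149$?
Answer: $669489537$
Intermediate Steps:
$\left(K{\left(140 \right)} + \left(11506 - -13012\right)\right) \left(47660 + \left(-20337 + O{\left(150,-133 \right)}\right)\right) = \left(-149 + \left(11506 - -13012\right)\right) \left(47660 + \left(-20337 + 150\right)\right) = \left(-149 + \left(11506 + 13012\right)\right) \left(47660 - 20187\right) = \left(-149 + 24518\right) 27473 = 24369 \cdot 27473 = 669489537$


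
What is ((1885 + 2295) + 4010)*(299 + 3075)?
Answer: 27633060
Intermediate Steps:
((1885 + 2295) + 4010)*(299 + 3075) = (4180 + 4010)*3374 = 8190*3374 = 27633060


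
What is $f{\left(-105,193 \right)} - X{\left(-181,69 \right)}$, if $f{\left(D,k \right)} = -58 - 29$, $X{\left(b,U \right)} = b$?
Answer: $94$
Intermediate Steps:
$f{\left(D,k \right)} = -87$ ($f{\left(D,k \right)} = -58 - 29 = -87$)
$f{\left(-105,193 \right)} - X{\left(-181,69 \right)} = -87 - -181 = -87 + 181 = 94$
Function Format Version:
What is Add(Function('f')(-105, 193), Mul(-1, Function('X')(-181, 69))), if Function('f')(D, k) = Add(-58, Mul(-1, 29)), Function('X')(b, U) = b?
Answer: 94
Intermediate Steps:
Function('f')(D, k) = -87 (Function('f')(D, k) = Add(-58, -29) = -87)
Add(Function('f')(-105, 193), Mul(-1, Function('X')(-181, 69))) = Add(-87, Mul(-1, -181)) = Add(-87, 181) = 94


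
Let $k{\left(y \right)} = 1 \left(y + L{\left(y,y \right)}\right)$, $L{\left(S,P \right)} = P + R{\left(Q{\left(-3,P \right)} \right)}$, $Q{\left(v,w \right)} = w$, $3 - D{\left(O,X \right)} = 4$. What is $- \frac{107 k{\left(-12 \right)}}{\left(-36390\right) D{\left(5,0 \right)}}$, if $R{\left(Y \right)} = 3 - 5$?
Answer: $\frac{1391}{18195} \approx 0.07645$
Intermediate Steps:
$D{\left(O,X \right)} = -1$ ($D{\left(O,X \right)} = 3 - 4 = -1$)
$R{\left(Y \right)} = -2$
$L{\left(S,P \right)} = -2 + P$ ($L{\left(S,P \right)} = P - 2 = -2 + P$)
$k{\left(y \right)} = -2 + 2 y$ ($k{\left(y \right)} = 1 \left(y + \left(-2 + y\right)\right) = 1 \left(-2 + 2 y\right) = -2 + 2 y$)
$- \frac{107 k{\left(-12 \right)}}{\left(-36390\right) D{\left(5,0 \right)}} = - \frac{107 \left(-2 + 2 \left(-12\right)\right)}{\left(-36390\right) \left(-1\right)} = - \frac{107 \left(-2 - 24\right)}{36390} = - \frac{107 \left(-26\right)}{36390} = - \frac{-2782}{36390} = \left(-1\right) \left(- \frac{1391}{18195}\right) = \frac{1391}{18195}$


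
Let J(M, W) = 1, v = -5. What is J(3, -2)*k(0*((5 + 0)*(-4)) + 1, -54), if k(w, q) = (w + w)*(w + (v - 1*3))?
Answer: -14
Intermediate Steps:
k(w, q) = 2*w*(-8 + w) (k(w, q) = (w + w)*(w + (-5 - 1*3)) = (2*w)*(w + (-5 - 3)) = (2*w)*(w - 8) = (2*w)*(-8 + w) = 2*w*(-8 + w))
J(3, -2)*k(0*((5 + 0)*(-4)) + 1, -54) = 1*(2*(0*((5 + 0)*(-4)) + 1)*(-8 + (0*((5 + 0)*(-4)) + 1))) = 1*(2*(0*(5*(-4)) + 1)*(-8 + (0*(5*(-4)) + 1))) = 1*(2*(0*(-20) + 1)*(-8 + (0*(-20) + 1))) = 1*(2*(0 + 1)*(-8 + (0 + 1))) = 1*(2*1*(-8 + 1)) = 1*(2*1*(-7)) = 1*(-14) = -14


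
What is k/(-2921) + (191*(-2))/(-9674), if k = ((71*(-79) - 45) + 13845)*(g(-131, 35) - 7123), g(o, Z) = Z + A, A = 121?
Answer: 276032171300/14128877 ≈ 19537.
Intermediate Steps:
g(o, Z) = 121 + Z (g(o, Z) = Z + 121 = 121 + Z)
k = -57066697 (k = ((71*(-79) - 45) + 13845)*((121 + 35) - 7123) = ((-5609 - 45) + 13845)*(156 - 7123) = (-5654 + 13845)*(-6967) = 8191*(-6967) = -57066697)
k/(-2921) + (191*(-2))/(-9674) = -57066697/(-2921) + (191*(-2))/(-9674) = -57066697*(-1/2921) - 382*(-1/9674) = 57066697/2921 + 191/4837 = 276032171300/14128877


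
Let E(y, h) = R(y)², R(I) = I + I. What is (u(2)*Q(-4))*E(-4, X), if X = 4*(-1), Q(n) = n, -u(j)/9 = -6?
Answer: -13824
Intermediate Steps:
u(j) = 54 (u(j) = -9*(-6) = 54)
R(I) = 2*I
X = -4
E(y, h) = 4*y² (E(y, h) = (2*y)² = 4*y²)
(u(2)*Q(-4))*E(-4, X) = (54*(-4))*(4*(-4)²) = -864*16 = -216*64 = -13824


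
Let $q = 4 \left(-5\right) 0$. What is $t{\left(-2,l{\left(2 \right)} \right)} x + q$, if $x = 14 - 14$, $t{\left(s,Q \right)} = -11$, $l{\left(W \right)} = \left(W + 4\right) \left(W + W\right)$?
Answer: $0$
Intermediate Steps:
$l{\left(W \right)} = 2 W \left(4 + W\right)$ ($l{\left(W \right)} = \left(4 + W\right) 2 W = 2 W \left(4 + W\right)$)
$q = 0$ ($q = \left(-20\right) 0 = 0$)
$x = 0$ ($x = 14 - 14 = 0$)
$t{\left(-2,l{\left(2 \right)} \right)} x + q = \left(-11\right) 0 + 0 = 0 + 0 = 0$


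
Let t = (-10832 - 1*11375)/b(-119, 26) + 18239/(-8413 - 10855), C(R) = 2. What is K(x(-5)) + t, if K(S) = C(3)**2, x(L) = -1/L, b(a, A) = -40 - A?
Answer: 215883727/635844 ≈ 339.52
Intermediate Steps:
K(S) = 4 (K(S) = 2**2 = 4)
t = 213340351/635844 (t = (-10832 - 1*11375)/(-40 - 1*26) + 18239/(-8413 - 10855) = (-10832 - 11375)/(-40 - 26) + 18239/(-19268) = -22207/(-66) + 18239*(-1/19268) = -22207*(-1/66) - 18239/19268 = 22207/66 - 18239/19268 = 213340351/635844 ≈ 335.52)
K(x(-5)) + t = 4 + 213340351/635844 = 215883727/635844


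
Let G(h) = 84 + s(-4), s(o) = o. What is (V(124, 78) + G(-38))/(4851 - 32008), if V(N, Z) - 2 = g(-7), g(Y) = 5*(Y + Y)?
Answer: -12/27157 ≈ -0.00044187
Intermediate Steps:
g(Y) = 10*Y (g(Y) = 5*(2*Y) = 10*Y)
V(N, Z) = -68 (V(N, Z) = 2 + 10*(-7) = 2 - 70 = -68)
G(h) = 80 (G(h) = 84 - 4 = 80)
(V(124, 78) + G(-38))/(4851 - 32008) = (-68 + 80)/(4851 - 32008) = 12/(-27157) = 12*(-1/27157) = -12/27157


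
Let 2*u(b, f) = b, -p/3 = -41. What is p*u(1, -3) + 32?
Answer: 187/2 ≈ 93.500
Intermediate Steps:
p = 123 (p = -3*(-41) = 123)
u(b, f) = b/2
p*u(1, -3) + 32 = 123*((½)*1) + 32 = 123*(½) + 32 = 123/2 + 32 = 187/2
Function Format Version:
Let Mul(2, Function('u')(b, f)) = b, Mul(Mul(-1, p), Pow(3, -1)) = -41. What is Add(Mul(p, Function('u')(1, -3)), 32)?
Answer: Rational(187, 2) ≈ 93.500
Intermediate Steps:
p = 123 (p = Mul(-3, -41) = 123)
Function('u')(b, f) = Mul(Rational(1, 2), b)
Add(Mul(p, Function('u')(1, -3)), 32) = Add(Mul(123, Mul(Rational(1, 2), 1)), 32) = Add(Mul(123, Rational(1, 2)), 32) = Add(Rational(123, 2), 32) = Rational(187, 2)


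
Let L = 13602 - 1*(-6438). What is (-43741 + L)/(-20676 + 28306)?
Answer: -23701/7630 ≈ -3.1063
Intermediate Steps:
L = 20040 (L = 13602 + 6438 = 20040)
(-43741 + L)/(-20676 + 28306) = (-43741 + 20040)/(-20676 + 28306) = -23701/7630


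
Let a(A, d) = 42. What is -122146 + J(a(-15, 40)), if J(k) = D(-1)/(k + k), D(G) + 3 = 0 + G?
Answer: -2565067/21 ≈ -1.2215e+5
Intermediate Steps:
D(G) = -3 + G (D(G) = -3 + (0 + G) = -3 + G)
J(k) = -2/k (J(k) = (-3 - 1)/(k + k) = -4*1/(2*k) = -2/k)
-122146 + J(a(-15, 40)) = -122146 - 2/42 = -122146 - 2*1/42 = -122146 - 1/21 = -2565067/21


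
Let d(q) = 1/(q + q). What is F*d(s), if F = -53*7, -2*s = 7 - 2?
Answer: 371/5 ≈ 74.200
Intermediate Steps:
s = -5/2 (s = -(7 - 2)/2 = -1/2*5 = -5/2 ≈ -2.5000)
F = -371
d(q) = 1/(2*q)
F*d(s) = -371/(2*(-5/2)) = -371*(-2)/(2*5) = -371*(-1/5) = 371/5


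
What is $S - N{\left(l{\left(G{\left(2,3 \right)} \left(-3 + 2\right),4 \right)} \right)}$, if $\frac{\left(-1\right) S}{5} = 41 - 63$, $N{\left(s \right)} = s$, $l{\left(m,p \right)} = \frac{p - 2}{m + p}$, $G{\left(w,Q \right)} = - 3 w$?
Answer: $\frac{549}{5} \approx 109.8$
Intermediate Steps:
$l{\left(m,p \right)} = \frac{-2 + p}{m + p}$
$S = 110$ ($S = - 5 \left(41 - 63\right) = \left(-5\right) \left(-22\right) = 110$)
$S - N{\left(l{\left(G{\left(2,3 \right)} \left(-3 + 2\right),4 \right)} \right)} = 110 - \frac{-2 + 4}{\left(-3\right) 2 \left(-3 + 2\right) + 4} = 110 - \frac{1}{\left(-6\right) \left(-1\right) + 4} \cdot 2 = 110 - \frac{1}{6 + 4} \cdot 2 = 110 - \frac{1}{10} \cdot 2 = 110 - \frac{1}{5} = \frac{549}{5}$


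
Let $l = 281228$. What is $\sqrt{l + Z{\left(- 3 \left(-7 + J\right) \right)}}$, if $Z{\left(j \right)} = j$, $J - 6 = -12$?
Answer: $\sqrt{281267} \approx 530.35$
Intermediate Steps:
$J = -6$ ($J = 6 - 12 = -6$)
$\sqrt{l + Z{\left(- 3 \left(-7 + J\right) \right)}} = \sqrt{281228 - 3 \left(-7 - 6\right)} = \sqrt{281228 - -39} = \sqrt{281228 + 39} = \sqrt{281267}$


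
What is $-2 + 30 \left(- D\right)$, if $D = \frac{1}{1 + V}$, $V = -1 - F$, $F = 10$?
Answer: $1$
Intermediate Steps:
$V = -11$ ($V = -1 - 10 = -11$)
$D = - \frac{1}{10}$ ($D = \frac{1}{1 - 11} = \frac{1}{-10} = - \frac{1}{10} \approx -0.1$)
$-2 + 30 \left(- D\right) = -2 + 30 \left(\left(-1\right) \left(- \frac{1}{10}\right)\right) = -2 + 30 \cdot \frac{1}{10} = -2 + 3 = 1$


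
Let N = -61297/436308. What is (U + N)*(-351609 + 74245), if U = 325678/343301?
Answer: -8393908019503607/37446243177 ≈ -2.2416e+5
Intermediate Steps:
U = 325678/343301 (U = 325678*(1/343301) = 325678/343301 ≈ 0.94867)
N = -61297/436308 (N = -61297*1/436308 = -61297/436308 ≈ -0.14049)
(U + N)*(-351609 + 74245) = (325678/343301 - 61297/436308)*(-351609 + 74245) = (121052595427/149784972708)*(-277364) = -8393908019503607/37446243177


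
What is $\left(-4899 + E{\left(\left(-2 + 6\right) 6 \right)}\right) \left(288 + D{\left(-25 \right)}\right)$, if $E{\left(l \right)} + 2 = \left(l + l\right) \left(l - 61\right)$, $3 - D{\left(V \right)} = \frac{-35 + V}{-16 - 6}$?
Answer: $-1924797$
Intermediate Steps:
$D{\left(V \right)} = \frac{31}{22} + \frac{V}{22}$ ($D{\left(V \right)} = 3 - \frac{-35 + V}{-16 - 6} = 3 - \frac{-35 + V}{-22} = 3 - \left(-35 + V\right) \left(- \frac{1}{22}\right) = 3 - \left(\frac{35}{22} - \frac{V}{22}\right) = 3 + \left(- \frac{35}{22} + \frac{V}{22}\right) = \frac{31}{22} + \frac{V}{22}$)
$E{\left(l \right)} = -2 + 2 l \left(-61 + l\right)$ ($E{\left(l \right)} = -2 + \left(l + l\right) \left(l - 61\right) = -2 + 2 l \left(-61 + l\right)$)
$\left(-4899 + E{\left(\left(-2 + 6\right) 6 \right)}\right) \left(288 + D{\left(-25 \right)}\right) = \left(-4899 - \left(2 - 2 \cdot 36 \left(-2 + 6\right)^{2} + 122 \left(-2 + 6\right) 6\right)\right) \left(288 + \left(\frac{31}{22} + \frac{1}{22} \left(-25\right)\right)\right) = \left(-4899 - \left(2 - 1152 + 122 \cdot 4 \cdot 6\right)\right) \left(288 + \left(\frac{31}{22} - \frac{25}{22}\right)\right) = \left(-4899 - \left(2930 - 1152\right)\right) \left(288 + \frac{3}{11}\right) = \left(-4899 - 1778\right) \frac{3171}{11} = \left(-6677\right) \frac{3171}{11} = -1924797$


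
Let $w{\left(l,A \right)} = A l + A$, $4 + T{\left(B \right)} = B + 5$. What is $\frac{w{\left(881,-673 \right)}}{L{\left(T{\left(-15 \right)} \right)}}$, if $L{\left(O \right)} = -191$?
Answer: $\frac{593586}{191} \approx 3107.8$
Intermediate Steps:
$T{\left(B \right)} = 1 + B$ ($T{\left(B \right)} = -4 + \left(B + 5\right) = -4 + \left(5 + B\right) = 1 + B$)
$w{\left(l,A \right)} = A + A l$
$\frac{w{\left(881,-673 \right)}}{L{\left(T{\left(-15 \right)} \right)}} = \frac{\left(-673\right) \left(1 + 881\right)}{-191} = \left(-673\right) 882 \left(- \frac{1}{191}\right) = \left(-593586\right) \left(- \frac{1}{191}\right) = \frac{593586}{191}$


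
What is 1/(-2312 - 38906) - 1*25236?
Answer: -1040177449/41218 ≈ -25236.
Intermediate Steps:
1/(-2312 - 38906) - 1*25236 = 1/(-41218) - 25236 = -1/41218 - 25236 = -1040177449/41218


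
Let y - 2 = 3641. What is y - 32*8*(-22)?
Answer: 9275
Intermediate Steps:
y = 3643 (y = 2 + 3641 = 3643)
y - 32*8*(-22) = 3643 - 32*8*(-22) = 3643 - 256*(-22) = 3643 - 1*(-5632) = 3643 + 5632 = 9275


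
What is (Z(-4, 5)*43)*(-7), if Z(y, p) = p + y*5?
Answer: 4515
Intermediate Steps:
Z(y, p) = p + 5*y
(Z(-4, 5)*43)*(-7) = ((5 + 5*(-4))*43)*(-7) = ((5 - 20)*43)*(-7) = -15*43*(-7) = -645*(-7) = 4515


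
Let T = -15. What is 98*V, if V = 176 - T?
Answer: 18718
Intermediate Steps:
V = 191 (V = 176 - 1*(-15) = 176 + 15 = 191)
98*V = 98*191 = 18718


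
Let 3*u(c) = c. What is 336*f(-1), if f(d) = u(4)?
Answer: 448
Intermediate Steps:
u(c) = c/3
f(d) = 4/3 (f(d) = (⅓)*4 = 4/3)
336*f(-1) = 336*(4/3) = 448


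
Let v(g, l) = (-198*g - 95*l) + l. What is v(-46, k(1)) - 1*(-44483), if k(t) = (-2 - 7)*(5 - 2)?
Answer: 56129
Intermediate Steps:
k(t) = -27 (k(t) = -9*3 = -27)
v(g, l) = -198*g - 94*l
v(-46, k(1)) - 1*(-44483) = (-198*(-46) - 94*(-27)) - 1*(-44483) = (9108 + 2538) + 44483 = 11646 + 44483 = 56129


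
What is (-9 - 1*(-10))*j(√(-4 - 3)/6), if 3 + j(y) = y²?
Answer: -115/36 ≈ -3.1944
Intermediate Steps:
j(y) = -3 + y²
(-9 - 1*(-10))*j(√(-4 - 3)/6) = (-9 - 1*(-10))*(-3 + (√(-4 - 3)/6)²) = (-9 + 10)*(-3 + (√(-7)*(⅙))²) = 1*(-3 + ((I*√7)*(⅙))²) = 1*(-3 + (I*√7/6)²) = 1*(-3 - 7/36) = 1*(-115/36) = -115/36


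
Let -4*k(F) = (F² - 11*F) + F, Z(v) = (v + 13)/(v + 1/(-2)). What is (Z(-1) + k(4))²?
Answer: 4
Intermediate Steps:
Z(v) = (13 + v)/(-½ + v) (Z(v) = (13 + v)/(v - ½) = (13 + v)/(-½ + v))
k(F) = -F²/4 + 5*F/2 (k(F) = -((F² - 11*F) + F)/4 = -(F² - 10*F)/4 = -F²/4 + 5*F/2)
(Z(-1) + k(4))² = (2*(13 - 1)/(-1 + 2*(-1)) + (¼)*4*(10 - 1*4))² = (2*12/(-1 - 2) + (¼)*4*(10 - 4))² = (2*12/(-3) + (¼)*4*6)² = (2*(-⅓)*12 + 6)² = (-8 + 6)² = (-2)² = 4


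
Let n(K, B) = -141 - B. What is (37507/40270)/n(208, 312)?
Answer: -37507/18242310 ≈ -0.0020560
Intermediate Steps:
(37507/40270)/n(208, 312) = (37507/40270)/(-141 - 1*312) = (37507*(1/40270))/(-141 - 312) = (37507/40270)/(-453) = (37507/40270)*(-1/453) = -37507/18242310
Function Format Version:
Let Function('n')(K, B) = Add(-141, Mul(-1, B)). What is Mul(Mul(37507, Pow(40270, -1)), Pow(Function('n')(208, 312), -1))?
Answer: Rational(-37507, 18242310) ≈ -0.0020560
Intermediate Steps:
Mul(Mul(37507, Pow(40270, -1)), Pow(Function('n')(208, 312), -1)) = Mul(Mul(37507, Pow(40270, -1)), Pow(Add(-141, Mul(-1, 312)), -1)) = Mul(Mul(37507, Rational(1, 40270)), Pow(Add(-141, -312), -1)) = Mul(Rational(37507, 40270), Pow(-453, -1)) = Mul(Rational(37507, 40270), Rational(-1, 453)) = Rational(-37507, 18242310)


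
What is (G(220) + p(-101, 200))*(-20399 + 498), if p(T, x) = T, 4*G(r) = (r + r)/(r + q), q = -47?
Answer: 345541063/173 ≈ 1.9973e+6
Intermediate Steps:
G(r) = r/(2*(-47 + r)) (G(r) = ((r + r)/(r - 47))/4 = ((2*r)/(-47 + r))/4 = (2*r/(-47 + r))/4 = r/(2*(-47 + r)))
(G(220) + p(-101, 200))*(-20399 + 498) = ((½)*220/(-47 + 220) - 101)*(-20399 + 498) = ((½)*220/173 - 101)*(-19901) = ((½)*220*(1/173) - 101)*(-19901) = (110/173 - 101)*(-19901) = -17363/173*(-19901) = 345541063/173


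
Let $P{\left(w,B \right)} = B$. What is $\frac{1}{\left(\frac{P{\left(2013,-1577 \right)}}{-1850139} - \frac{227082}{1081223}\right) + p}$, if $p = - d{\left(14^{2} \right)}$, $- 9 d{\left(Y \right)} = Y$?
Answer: $\frac{2000412839997}{43146118117541} \approx 0.046364$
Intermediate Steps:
$d{\left(Y \right)} = - \frac{Y}{9}$
$p = \frac{196}{9}$ ($p = - \frac{\left(-1\right) 14^{2}}{9} = - \frac{\left(-1\right) 196}{9} = \left(-1\right) \left(- \frac{196}{9}\right) = \frac{196}{9} \approx 21.778$)
$\frac{1}{\left(\frac{P{\left(2013,-1577 \right)}}{-1850139} - \frac{227082}{1081223}\right) + p} = \frac{1}{\left(- \frac{1577}{-1850139} - \frac{227082}{1081223}\right) + \frac{196}{9}} = \frac{1}{\left(\left(-1577\right) \left(- \frac{1}{1850139}\right) - \frac{227082}{1081223}\right) + \frac{196}{9}} = \frac{1}{\left(\frac{1577}{1850139} - \frac{227082}{1081223}\right) + \frac{196}{9}} = \frac{1}{- \frac{418428175727}{2000412839997} + \frac{196}{9}} = \frac{1}{\frac{43146118117541}{2000412839997}} = \frac{2000412839997}{43146118117541}$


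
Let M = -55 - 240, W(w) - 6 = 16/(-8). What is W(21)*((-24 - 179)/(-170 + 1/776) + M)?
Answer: -155034308/131919 ≈ -1175.2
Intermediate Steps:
W(w) = 4 (W(w) = 6 + 16/(-8) = 6 + 16*(-1/8) = 6 - 2 = 4)
M = -295
W(21)*((-24 - 179)/(-170 + 1/776) + M) = 4*((-24 - 179)/(-170 + 1/776) - 295) = 4*(-203/(-170 + 1/776) - 295) = 4*(-203/(-131919/776) - 295) = 4*(-203*(-776/131919) - 295) = 4*(157528/131919 - 295) = 4*(-38758577/131919) = -155034308/131919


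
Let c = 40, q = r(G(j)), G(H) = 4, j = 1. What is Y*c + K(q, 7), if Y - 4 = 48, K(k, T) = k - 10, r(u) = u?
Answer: 2074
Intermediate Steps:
q = 4
K(k, T) = -10 + k
Y = 52 (Y = 4 + 48 = 52)
Y*c + K(q, 7) = 52*40 + (-10 + 4) = 2080 - 6 = 2074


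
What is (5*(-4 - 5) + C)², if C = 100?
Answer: 3025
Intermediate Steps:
(5*(-4 - 5) + C)² = (5*(-4 - 5) + 100)² = (5*(-9) + 100)² = (-45 + 100)² = 55² = 3025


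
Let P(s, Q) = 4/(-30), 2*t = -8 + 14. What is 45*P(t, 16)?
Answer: -6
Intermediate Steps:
t = 3 (t = (-8 + 14)/2 = (½)*6 = 3)
P(s, Q) = -2/15 (P(s, Q) = 4*(-1/30) = -2/15)
45*P(t, 16) = 45*(-2/15) = -6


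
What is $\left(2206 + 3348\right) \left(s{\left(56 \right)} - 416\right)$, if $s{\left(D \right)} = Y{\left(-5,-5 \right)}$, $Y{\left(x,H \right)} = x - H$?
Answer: $-2310464$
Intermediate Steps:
$s{\left(D \right)} = 0$ ($s{\left(D \right)} = -5 - -5 = -5 + 5 = 0$)
$\left(2206 + 3348\right) \left(s{\left(56 \right)} - 416\right) = \left(2206 + 3348\right) \left(0 - 416\right) = 5554 \left(-416\right) = -2310464$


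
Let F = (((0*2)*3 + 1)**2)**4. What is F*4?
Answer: 4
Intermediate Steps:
F = 1 (F = ((0*3 + 1)**2)**4 = ((0 + 1)**2)**4 = (1**2)**4 = 1**4 = 1)
F*4 = 1*4 = 4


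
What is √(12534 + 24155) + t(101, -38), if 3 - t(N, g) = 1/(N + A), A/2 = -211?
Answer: 964/321 + √36689 ≈ 194.55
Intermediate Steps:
A = -422 (A = 2*(-211) = -422)
t(N, g) = 3 - 1/(-422 + N) (t(N, g) = 3 - 1/(N - 422) = 3 - 1/(-422 + N))
√(12534 + 24155) + t(101, -38) = √(12534 + 24155) + (-1267 + 3*101)/(-422 + 101) = √36689 + (-1267 + 303)/(-321) = √36689 - 1/321*(-964) = √36689 + 964/321 = 964/321 + √36689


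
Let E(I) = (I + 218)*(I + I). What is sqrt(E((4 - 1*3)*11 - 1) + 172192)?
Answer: 4*sqrt(11047) ≈ 420.42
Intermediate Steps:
E(I) = 2*I*(218 + I) (E(I) = (218 + I)*(2*I) = 2*I*(218 + I))
sqrt(E((4 - 1*3)*11 - 1) + 172192) = sqrt(2*((4 - 1*3)*11 - 1)*(218 + ((4 - 1*3)*11 - 1)) + 172192) = sqrt(2*((4 - 3)*11 - 1)*(218 + ((4 - 3)*11 - 1)) + 172192) = sqrt(2*(1*11 - 1)*(218 + (1*11 - 1)) + 172192) = sqrt(2*(11 - 1)*(218 + (11 - 1)) + 172192) = sqrt(2*10*(218 + 10) + 172192) = sqrt(2*10*228 + 172192) = sqrt(4560 + 172192) = sqrt(176752) = 4*sqrt(11047)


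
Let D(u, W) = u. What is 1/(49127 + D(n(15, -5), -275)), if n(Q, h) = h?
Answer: 1/49122 ≈ 2.0357e-5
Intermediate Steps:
1/(49127 + D(n(15, -5), -275)) = 1/(49127 - 5) = 1/49122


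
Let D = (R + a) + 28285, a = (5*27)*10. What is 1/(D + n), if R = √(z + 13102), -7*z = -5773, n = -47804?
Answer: -127183/2310690440 - √682409/2310690440 ≈ -5.5399e-5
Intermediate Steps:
z = 5773/7 (z = -⅐*(-5773) = 5773/7 ≈ 824.71)
a = 1350 (a = 135*10 = 1350)
R = √682409/7 (R = √(5773/7 + 13102) = √(97487/7) = √682409/7 ≈ 118.01)
D = 29635 + √682409/7 (D = (√682409/7 + 1350) + 28285 = (1350 + √682409/7) + 28285 = 29635 + √682409/7 ≈ 29753.)
1/(D + n) = 1/((29635 + √682409/7) - 47804) = 1/(-18169 + √682409/7)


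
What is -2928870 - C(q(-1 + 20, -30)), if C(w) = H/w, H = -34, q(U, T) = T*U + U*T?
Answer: -1669455917/570 ≈ -2.9289e+6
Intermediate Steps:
q(U, T) = 2*T*U (q(U, T) = T*U + T*U = 2*T*U)
C(w) = -34/w
-2928870 - C(q(-1 + 20, -30)) = -2928870 - (-34)/(2*(-30)*(-1 + 20)) = -2928870 - (-34)/(2*(-30)*19) = -2928870 - (-34)/(-1140) = -2928870 - (-34)*(-1)/1140 = -2928870 - 1*17/570 = -2928870 - 17/570 = -1669455917/570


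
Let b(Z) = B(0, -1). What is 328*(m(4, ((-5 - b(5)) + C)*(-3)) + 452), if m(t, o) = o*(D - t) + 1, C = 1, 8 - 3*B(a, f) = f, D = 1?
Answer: 127920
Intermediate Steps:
B(a, f) = 8/3 - f/3
b(Z) = 3 (b(Z) = 8/3 - ⅓*(-1) = 8/3 + ⅓ = 3)
m(t, o) = 1 + o*(1 - t) (m(t, o) = o*(1 - t) + 1 = 1 + o*(1 - t))
328*(m(4, ((-5 - b(5)) + C)*(-3)) + 452) = 328*((1 + ((-5 - 1*3) + 1)*(-3) - 1*((-5 - 1*3) + 1)*(-3)*4) + 452) = 328*((1 + ((-5 - 3) + 1)*(-3) - 1*((-5 - 3) + 1)*(-3)*4) + 452) = 328*((1 + (-8 + 1)*(-3) - 1*(-8 + 1)*(-3)*4) + 452) = 328*((1 - 7*(-3) - 1*(-7*(-3))*4) + 452) = 328*((1 + 21 - 1*21*4) + 452) = 328*((1 + 21 - 84) + 452) = 328*(-62 + 452) = 328*390 = 127920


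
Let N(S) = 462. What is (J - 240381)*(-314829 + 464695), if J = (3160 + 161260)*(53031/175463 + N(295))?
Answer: 1992478782299991642/175463 ≈ 1.1356e+13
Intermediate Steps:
J = 13337246781540/175463 (J = (3160 + 161260)*(53031/175463 + 462) = 164420*(53031*(1/175463) + 462) = 164420*(53031/175463 + 462) = 164420*(81116937/175463) = 13337246781540/175463 ≈ 7.6012e+7)
(J - 240381)*(-314829 + 464695) = (13337246781540/175463 - 240381)*(-314829 + 464695) = (13295068810137/175463)*149866 = 1992478782299991642/175463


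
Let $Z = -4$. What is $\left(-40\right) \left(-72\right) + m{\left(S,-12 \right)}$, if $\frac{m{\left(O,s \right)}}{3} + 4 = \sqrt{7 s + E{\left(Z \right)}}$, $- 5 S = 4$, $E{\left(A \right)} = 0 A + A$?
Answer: $2868 + 6 i \sqrt{22} \approx 2868.0 + 28.142 i$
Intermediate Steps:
$E{\left(A \right)} = A$ ($E{\left(A \right)} = 0 + A = A$)
$S = - \frac{4}{5}$ ($S = \left(- \frac{1}{5}\right) 4 = - \frac{4}{5} \approx -0.8$)
$m{\left(O,s \right)} = -12 + 3 \sqrt{-4 + 7 s}$ ($m{\left(O,s \right)} = -12 + 3 \sqrt{7 s - 4} = -12 + 3 \sqrt{-4 + 7 s}$)
$\left(-40\right) \left(-72\right) + m{\left(S,-12 \right)} = \left(-40\right) \left(-72\right) - \left(12 - 3 \sqrt{-4 + 7 \left(-12\right)}\right) = 2880 - \left(12 - 3 \sqrt{-4 - 84}\right) = 2880 - \left(12 - 3 \sqrt{-88}\right) = 2880 - \left(12 - 3 \cdot 2 i \sqrt{22}\right) = 2880 - \left(12 - 6 i \sqrt{22}\right) = 2868 + 6 i \sqrt{22}$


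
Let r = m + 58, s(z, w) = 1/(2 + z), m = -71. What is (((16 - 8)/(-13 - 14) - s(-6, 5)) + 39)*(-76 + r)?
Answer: -374423/108 ≈ -3466.9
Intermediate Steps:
r = -13 (r = -71 + 58 = -13)
(((16 - 8)/(-13 - 14) - s(-6, 5)) + 39)*(-76 + r) = (((16 - 8)/(-13 - 14) - 1/(2 - 6)) + 39)*(-76 - 13) = ((8/(-27) - 1/(-4)) + 39)*(-89) = ((8*(-1/27) - 1*(-1/4)) + 39)*(-89) = ((-8/27 + 1/4) + 39)*(-89) = (-5/108 + 39)*(-89) = (4207/108)*(-89) = -374423/108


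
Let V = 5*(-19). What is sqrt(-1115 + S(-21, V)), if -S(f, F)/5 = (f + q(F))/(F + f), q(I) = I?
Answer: 4*I*sqrt(70) ≈ 33.466*I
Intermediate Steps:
V = -95
S(f, F) = -5 (S(f, F) = -5*(f + F)/(F + f) = -5*(F + f)/(F + f) = -5*1 = -5)
sqrt(-1115 + S(-21, V)) = sqrt(-1115 - 5) = sqrt(-1120) = 4*I*sqrt(70)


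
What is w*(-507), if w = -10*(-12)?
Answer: -60840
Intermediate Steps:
w = 120
w*(-507) = 120*(-507) = -60840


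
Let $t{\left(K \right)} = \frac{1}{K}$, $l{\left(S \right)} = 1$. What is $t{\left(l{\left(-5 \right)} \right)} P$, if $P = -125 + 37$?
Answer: $-88$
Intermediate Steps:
$P = -88$
$t{\left(l{\left(-5 \right)} \right)} P = 1^{-1} \left(-88\right) = 1 \left(-88\right) = -88$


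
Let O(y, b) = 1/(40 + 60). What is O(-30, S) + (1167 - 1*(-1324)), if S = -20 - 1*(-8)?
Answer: 249101/100 ≈ 2491.0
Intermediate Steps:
S = -12 (S = -20 + 8 = -12)
O(y, b) = 1/100
O(-30, S) + (1167 - 1*(-1324)) = 1/100 + (1167 - 1*(-1324)) = 1/100 + (1167 + 1324) = 1/100 + 2491 = 249101/100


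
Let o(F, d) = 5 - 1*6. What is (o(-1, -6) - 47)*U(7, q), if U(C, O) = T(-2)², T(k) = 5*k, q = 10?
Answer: -4800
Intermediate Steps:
U(C, O) = 100 (U(C, O) = (5*(-2))² = (-10)² = 100)
o(F, d) = -1 (o(F, d) = 5 - 6 = -1)
(o(-1, -6) - 47)*U(7, q) = (-1 - 47)*100 = -48*100 = -4800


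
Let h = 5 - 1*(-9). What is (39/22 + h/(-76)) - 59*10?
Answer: -122978/209 ≈ -588.41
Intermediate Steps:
h = 14 (h = 5 + 9 = 14)
(39/22 + h/(-76)) - 59*10 = (39/22 + 14/(-76)) - 59*10 = (39*(1/22) + 14*(-1/76)) - 590 = (39/22 - 7/38) - 590 = 332/209 - 590 = -122978/209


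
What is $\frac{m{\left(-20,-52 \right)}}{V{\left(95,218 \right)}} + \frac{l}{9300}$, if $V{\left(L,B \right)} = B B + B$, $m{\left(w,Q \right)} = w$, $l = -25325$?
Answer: $- \frac{2687227}{986668} \approx -2.7235$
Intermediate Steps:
$V{\left(L,B \right)} = B + B^{2}$ ($V{\left(L,B \right)} = B^{2} + B = B + B^{2}$)
$\frac{m{\left(-20,-52 \right)}}{V{\left(95,218 \right)}} + \frac{l}{9300} = - \frac{20}{218 \left(1 + 218\right)} - \frac{25325}{9300} = - \frac{20}{218 \cdot 219} - \frac{1013}{372} = - \frac{20}{47742} - \frac{1013}{372} = \left(-20\right) \frac{1}{47742} - \frac{1013}{372} = - \frac{10}{23871} - \frac{1013}{372} = - \frac{2687227}{986668}$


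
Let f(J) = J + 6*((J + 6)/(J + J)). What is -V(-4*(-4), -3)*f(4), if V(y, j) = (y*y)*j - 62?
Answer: 9545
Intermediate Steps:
V(y, j) = -62 + j*y² (V(y, j) = y²*j - 62 = j*y² - 62 = -62 + j*y²)
f(J) = J + 3*(6 + J)/J (f(J) = J + 6*((6 + J)/((2*J))) = J + 6*((6 + J)*(1/(2*J))) = J + 6*((6 + J)/(2*J)) = J + 3*(6 + J)/J)
-V(-4*(-4), -3)*f(4) = -(-62 - 3*(-4*(-4))²)*(3 + 4 + 18/4) = -(-62 - 3*16²)*(3 + 4 + 18*(¼)) = -(-62 - 3*256)*(3 + 4 + 9/2) = -(-62 - 768)*23/2 = -(-830)*23/2 = -1*(-9545) = 9545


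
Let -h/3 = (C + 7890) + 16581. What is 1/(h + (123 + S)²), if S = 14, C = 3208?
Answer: -1/64268 ≈ -1.5560e-5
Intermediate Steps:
h = -83037 (h = -3*((3208 + 7890) + 16581) = -3*(11098 + 16581) = -3*27679 = -83037)
1/(h + (123 + S)²) = 1/(-83037 + (123 + 14)²) = 1/(-83037 + 137²) = 1/(-83037 + 18769) = 1/(-64268) = -1/64268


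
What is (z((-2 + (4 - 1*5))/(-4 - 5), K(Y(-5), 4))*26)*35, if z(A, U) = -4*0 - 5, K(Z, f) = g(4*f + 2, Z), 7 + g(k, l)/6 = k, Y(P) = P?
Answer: -4550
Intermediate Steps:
g(k, l) = -42 + 6*k
K(Z, f) = -30 + 24*f (K(Z, f) = -42 + 6*(4*f + 2) = -42 + 6*(2 + 4*f) = -42 + (12 + 24*f) = -30 + 24*f)
z(A, U) = -5 (z(A, U) = 0 - 5 = -5)
(z((-2 + (4 - 1*5))/(-4 - 5), K(Y(-5), 4))*26)*35 = -5*26*35 = -130*35 = -4550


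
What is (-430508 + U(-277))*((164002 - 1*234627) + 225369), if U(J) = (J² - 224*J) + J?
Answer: -45186485952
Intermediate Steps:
U(J) = J² - 223*J
(-430508 + U(-277))*((164002 - 1*234627) + 225369) = (-430508 - 277*(-223 - 277))*((164002 - 1*234627) + 225369) = (-430508 - 277*(-500))*((164002 - 234627) + 225369) = (-430508 + 138500)*(-70625 + 225369) = -292008*154744 = -45186485952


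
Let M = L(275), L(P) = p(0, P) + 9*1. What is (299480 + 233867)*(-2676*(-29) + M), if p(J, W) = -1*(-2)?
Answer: 41395727405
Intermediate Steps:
p(J, W) = 2
L(P) = 11 (L(P) = 2 + 9*1 = 2 + 9 = 11)
M = 11
(299480 + 233867)*(-2676*(-29) + M) = (299480 + 233867)*(-2676*(-29) + 11) = 533347*(77604 + 11) = 533347*77615 = 41395727405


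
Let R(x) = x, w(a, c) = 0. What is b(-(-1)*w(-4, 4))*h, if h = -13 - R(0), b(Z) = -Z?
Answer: 0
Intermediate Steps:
h = -13 (h = -13 - 1*0 = -13 + 0 = -13)
b(-(-1)*w(-4, 4))*h = -(-1)*(-1*0)*(-13) = -(-1)*0*(-13) = -1*0*(-13) = 0*(-13) = 0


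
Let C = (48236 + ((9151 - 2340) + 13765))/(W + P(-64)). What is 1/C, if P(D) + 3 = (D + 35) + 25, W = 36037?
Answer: 18015/34406 ≈ 0.52360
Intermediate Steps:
P(D) = 57 + D (P(D) = -3 + ((D + 35) + 25) = -3 + ((35 + D) + 25) = -3 + (60 + D) = 57 + D)
C = 34406/18015 (C = (48236 + ((9151 - 2340) + 13765))/(36037 + (57 - 64)) = (48236 + (6811 + 13765))/(36037 - 7) = (48236 + 20576)/36030 = 68812*(1/36030) = 34406/18015 ≈ 1.9099)
1/C = 1/(34406/18015) = 18015/34406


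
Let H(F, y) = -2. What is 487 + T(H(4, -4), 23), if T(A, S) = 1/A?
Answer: 973/2 ≈ 486.50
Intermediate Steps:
487 + T(H(4, -4), 23) = 487 + 1/(-2) = 487 - ½ = 973/2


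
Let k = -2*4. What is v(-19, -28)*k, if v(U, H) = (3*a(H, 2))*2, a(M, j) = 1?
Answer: -48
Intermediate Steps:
v(U, H) = 6 (v(U, H) = (3*1)*2 = 3*2 = 6)
k = -8
v(-19, -28)*k = 6*(-8) = -48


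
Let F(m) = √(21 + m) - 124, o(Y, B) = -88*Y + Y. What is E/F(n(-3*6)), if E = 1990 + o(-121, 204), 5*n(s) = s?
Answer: -7760540/76793 - 12517*√435/76793 ≈ -104.46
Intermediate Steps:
o(Y, B) = -87*Y
n(s) = s/5
F(m) = -124 + √(21 + m)
E = 12517 (E = 1990 - 87*(-121) = 1990 + 10527 = 12517)
E/F(n(-3*6)) = 12517/(-124 + √(21 + (-3*6)/5)) = 12517/(-124 + √(21 + (⅕)*(-18))) = 12517/(-124 + √(21 - 18/5)) = 12517/(-124 + √(87/5)) = 12517/(-124 + √435/5)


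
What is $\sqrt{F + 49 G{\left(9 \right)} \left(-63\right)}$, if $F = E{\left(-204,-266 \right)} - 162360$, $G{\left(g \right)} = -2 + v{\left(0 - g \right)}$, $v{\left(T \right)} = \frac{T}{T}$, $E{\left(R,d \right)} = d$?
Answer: $i \sqrt{159539} \approx 399.42 i$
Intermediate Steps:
$v{\left(T \right)} = 1$
$G{\left(g \right)} = -1$ ($G{\left(g \right)} = -2 + 1 = -1$)
$F = -162626$ ($F = -266 - 162360 = -162626$)
$\sqrt{F + 49 G{\left(9 \right)} \left(-63\right)} = \sqrt{-162626 + 49 \left(-1\right) \left(-63\right)} = \sqrt{-162626 - -3087} = \sqrt{-162626 + 3087} = \sqrt{-159539} = i \sqrt{159539}$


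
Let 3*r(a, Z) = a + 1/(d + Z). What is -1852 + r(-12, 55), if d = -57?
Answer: -11137/6 ≈ -1856.2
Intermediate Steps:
r(a, Z) = a/3 + 1/(3*(-57 + Z)) (r(a, Z) = (a + 1/(-57 + Z))/3 = a/3 + 1/(3*(-57 + Z)))
-1852 + r(-12, 55) = -1852 + (1 - 57*(-12) + 55*(-12))/(3*(-57 + 55)) = -1852 + (⅓)*(1 + 684 - 660)/(-2) = -1852 + (⅓)*(-½)*25 = -1852 - 25/6 = -11137/6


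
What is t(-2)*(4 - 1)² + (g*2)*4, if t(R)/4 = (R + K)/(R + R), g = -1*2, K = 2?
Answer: -16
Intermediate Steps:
g = -2
t(R) = 2*(2 + R)/R (t(R) = 4*((R + 2)/(R + R)) = 4*((2 + R)/((2*R))) = 4*((2 + R)*(1/(2*R))) = 4*((2 + R)/(2*R)) = 2*(2 + R)/R)
t(-2)*(4 - 1)² + (g*2)*4 = (2 + 4/(-2))*(4 - 1)² - 2*2*4 = (2 + 4*(-½))*3² - 4*4 = (2 - 2)*9 - 16 = 0*9 - 16 = 0 - 16 = -16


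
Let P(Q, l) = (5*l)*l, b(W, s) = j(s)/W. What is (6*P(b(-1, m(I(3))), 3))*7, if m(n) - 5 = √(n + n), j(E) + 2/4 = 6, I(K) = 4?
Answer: 1890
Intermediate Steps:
j(E) = 11/2 (j(E) = -½ + 6 = 11/2)
m(n) = 5 + √2*√n (m(n) = 5 + √(n + n) = 5 + √(2*n) = 5 + √2*√n)
b(W, s) = 11/(2*W)
P(Q, l) = 5*l²
(6*P(b(-1, m(I(3))), 3))*7 = (6*(5*3²))*7 = (6*(5*9))*7 = (6*45)*7 = 270*7 = 1890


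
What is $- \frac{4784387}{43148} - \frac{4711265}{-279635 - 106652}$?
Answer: $- \frac{1644864838849}{16667511476} \approx -98.687$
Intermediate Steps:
$- \frac{4784387}{43148} - \frac{4711265}{-279635 - 106652} = \left(-4784387\right) \frac{1}{43148} - \frac{4711265}{-279635 - 106652} = - \frac{4784387}{43148} - \frac{4711265}{-386287} = - \frac{4784387}{43148} - - \frac{4711265}{386287} = - \frac{4784387}{43148} + \frac{4711265}{386287} = - \frac{1644864838849}{16667511476}$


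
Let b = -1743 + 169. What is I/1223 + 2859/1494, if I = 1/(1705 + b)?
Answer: 152683487/79786074 ≈ 1.9137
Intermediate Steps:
b = -1574
I = 1/131 (I = 1/(1705 - 1574) = 1/131 ≈ 0.0076336)
I/1223 + 2859/1494 = (1/131)/1223 + 2859/1494 = (1/131)*(1/1223) + 2859*(1/1494) = 1/160213 + 953/498 = 152683487/79786074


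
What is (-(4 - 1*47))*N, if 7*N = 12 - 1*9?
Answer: 129/7 ≈ 18.429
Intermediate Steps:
N = 3/7 (N = (12 - 1*9)/7 = (12 - 9)/7 = (⅐)*3 = 3/7 ≈ 0.42857)
(-(4 - 1*47))*N = -(4 - 1*47)*(3/7) = -(4 - 47)*(3/7) = -1*(-43)*(3/7) = 43*(3/7) = 129/7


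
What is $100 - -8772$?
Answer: $8872$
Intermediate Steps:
$100 - -8772 = 100 + 8772 = 8872$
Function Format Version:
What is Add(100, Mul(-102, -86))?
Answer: 8872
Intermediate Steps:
Add(100, Mul(-102, -86)) = Add(100, 8772) = 8872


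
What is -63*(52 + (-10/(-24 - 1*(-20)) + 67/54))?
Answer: -10535/3 ≈ -3511.7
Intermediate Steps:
-63*(52 + (-10/(-24 - 1*(-20)) + 67/54)) = -63*(52 + (-10/(-24 + 20) + 67*(1/54))) = -63*(52 + (-10/(-4) + 67/54)) = -63*(52 + (-10*(-¼) + 67/54)) = -63*(52 + (5/2 + 67/54)) = -63*(52 + 101/27) = -63*1505/27 = -10535/3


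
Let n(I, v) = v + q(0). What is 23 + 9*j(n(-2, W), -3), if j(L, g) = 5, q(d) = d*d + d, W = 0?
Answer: 68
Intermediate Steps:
q(d) = d + d**2 (q(d) = d**2 + d = d + d**2)
n(I, v) = v (n(I, v) = v + 0*(1 + 0) = v + 0*1 = v + 0 = v)
23 + 9*j(n(-2, W), -3) = 23 + 9*5 = 23 + 45 = 68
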